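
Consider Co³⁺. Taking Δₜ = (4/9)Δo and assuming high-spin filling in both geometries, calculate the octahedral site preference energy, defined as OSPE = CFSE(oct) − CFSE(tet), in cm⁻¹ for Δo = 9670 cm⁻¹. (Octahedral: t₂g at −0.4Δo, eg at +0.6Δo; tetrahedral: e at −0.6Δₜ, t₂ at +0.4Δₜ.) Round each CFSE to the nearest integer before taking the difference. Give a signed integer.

-1289

Co is in group 9, so Co³⁺ is d⁶ (9 − 3 = 6).
Octahedral (high-spin): t2g^4 e_g^2, CFSE = 4(−0.4) + 2(+0.6) = -0.4Δo = -0.4 × 9670 = -3868 cm⁻¹.
Tetrahedral: e^3 t2^3, CFSE = 3(−0.6) + 3(+0.4) = -0.6Δₜ = -0.6 × (4/9) × 9670 = -2579 cm⁻¹.
OSPE = -3868 − (-2579) = -1289 cm⁻¹.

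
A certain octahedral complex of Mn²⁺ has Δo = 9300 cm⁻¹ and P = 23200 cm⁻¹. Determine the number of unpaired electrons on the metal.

Mn sits in group 7; removing 2 electrons leaves Mn²⁺ with 7 − 2 = 5 d electrons.
Δo < P, so pairing is avoided: the ground state is high-spin.
That gives t₂g³ eg².
Unpaired electrons: 5.

5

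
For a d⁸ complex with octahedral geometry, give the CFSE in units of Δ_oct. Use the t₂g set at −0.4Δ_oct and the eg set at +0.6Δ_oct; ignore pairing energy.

-1.2 Δ_oct

For octahedral d⁸ the high- and low-spin configurations coincide.
Configuration: t₂g⁶ eg².
CFSE = 6(-0.4Δ_oct) + 2(0.6Δ_oct) = -2.4Δ_oct + 1.2Δ_oct = -1.2Δ_oct.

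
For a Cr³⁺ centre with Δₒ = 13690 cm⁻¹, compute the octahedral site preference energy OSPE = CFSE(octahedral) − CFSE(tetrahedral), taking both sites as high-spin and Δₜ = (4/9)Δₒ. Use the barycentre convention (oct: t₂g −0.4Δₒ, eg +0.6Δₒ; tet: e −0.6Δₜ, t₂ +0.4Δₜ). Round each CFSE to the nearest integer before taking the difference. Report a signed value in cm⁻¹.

-11560

Cr³⁺: group 6, so d-count = 6 − 3 = 3.
Octahedral (high-spin): t₂g³ eg⁰, CFSE = 3(−0.4) + 0(+0.6) = -1.2Δₒ = -1.2 × 13690 = -16428 cm⁻¹.
In a tetrahedral site the filling is e² t₂¹: CFSE(tet) = -0.8Δₜ = -0.8 × (4/9)(13690) = -4868 cm⁻¹.
OSPE = CFSE(oct) − CFSE(tet) = -16428 − (-4868) = -11560 cm⁻¹.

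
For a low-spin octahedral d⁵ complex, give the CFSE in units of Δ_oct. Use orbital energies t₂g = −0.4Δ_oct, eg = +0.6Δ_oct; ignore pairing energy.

Configuration: t₂g⁵ eg⁰.
CFSE = 5(-0.4Δ_oct) + 0(0.6Δ_oct) = -2.0Δ_oct + 0.0Δ_oct = -2.0Δ_oct.

-2.0 Δ_oct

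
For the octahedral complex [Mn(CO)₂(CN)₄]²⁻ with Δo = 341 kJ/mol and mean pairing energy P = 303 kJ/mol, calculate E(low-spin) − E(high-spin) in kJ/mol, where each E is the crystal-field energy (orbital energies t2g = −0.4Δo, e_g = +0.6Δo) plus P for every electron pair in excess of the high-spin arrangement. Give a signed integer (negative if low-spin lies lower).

Ligand charges: 2×(+0) from CO and 4×(-1) from CN⁻ sum to -4; with overall charge -2, Mn is +2.
Mn²⁺: group 7, so d-count = 7 − 2 = 5.
High-spin: t2g^3 e_g^2, CFSE = 0.0Δo = 0 kJ/mol.
Low-spin t2g^5 e_g^0 gives -2.0Δo = -682 kJ/mol, but forming 2 extra pairs costs 2P = 606 kJ/mol, so E(LS) = -682 + 606 = -76 kJ/mol.
E(LS) − E(HS) = -76 − (0) = -76 kJ/mol.

-76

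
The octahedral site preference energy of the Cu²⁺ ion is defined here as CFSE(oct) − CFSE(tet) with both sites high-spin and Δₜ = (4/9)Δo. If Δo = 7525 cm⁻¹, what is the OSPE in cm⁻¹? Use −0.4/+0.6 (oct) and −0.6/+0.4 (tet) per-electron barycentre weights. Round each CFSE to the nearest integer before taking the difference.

Cu sits in group 11; removing 2 electrons leaves Cu²⁺ with 11 − 2 = 9 d electrons.
Octahedral (high-spin): t₂g⁶ eg³, CFSE = 6(−0.4) + 3(+0.6) = -0.6Δo = -0.6 × 7525 = -4515 cm⁻¹.
Tetrahedral e⁴ t₂⁵ gives -0.4Δₜ = -0.4 × (4/9) × 7525 = -1338 cm⁻¹.
OSPE = -4515 − (-1338) = -3177 cm⁻¹.

-3177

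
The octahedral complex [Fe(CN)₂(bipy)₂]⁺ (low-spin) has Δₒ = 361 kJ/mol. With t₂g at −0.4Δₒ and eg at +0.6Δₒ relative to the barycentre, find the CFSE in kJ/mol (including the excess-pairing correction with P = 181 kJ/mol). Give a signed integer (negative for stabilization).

-360

Ligand charges: 2×(-1) from CN⁻ and 2×(+0) from bipy sum to -2; with overall charge +1, Fe is +3.
Fe³⁺: group 8, so d-count = 8 − 3 = 5.
Configuration: t₂g⁵ eg⁰.
The orbital stabilization is -2.0Δₒ = -2.0 × 361 = -722 kJ/mol.
Pairing penalty: 2 pairs vs 0 in the high-spin reference → 2 extra × P = 362 kJ/mol.
Net CFSE = -722 + 362 = -360 kJ/mol.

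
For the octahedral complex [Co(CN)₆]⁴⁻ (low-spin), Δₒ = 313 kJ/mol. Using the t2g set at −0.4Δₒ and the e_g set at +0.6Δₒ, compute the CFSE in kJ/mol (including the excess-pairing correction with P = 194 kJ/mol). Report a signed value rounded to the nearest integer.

-369

Each CN⁻ contributes -1; 6 × (-1) = -6. With overall charge -4, Co is in the +2 oxidation state.
Group 9 minus oxidation state +2 gives a d⁷ configuration for Co²⁺.
The d⁷ electrons fill as t2g^6 e_g^1.
The orbital stabilization is -1.8Δₒ = -1.8 × 313 = -563 kJ/mol.
High-spin d⁷ would be t2g^5 e_g^2 with 2 pairs; low-spin has 3, so 1 excess pair costs +1P = +194 kJ/mol.
Net CFSE = -563 + 194 = -369 kJ/mol.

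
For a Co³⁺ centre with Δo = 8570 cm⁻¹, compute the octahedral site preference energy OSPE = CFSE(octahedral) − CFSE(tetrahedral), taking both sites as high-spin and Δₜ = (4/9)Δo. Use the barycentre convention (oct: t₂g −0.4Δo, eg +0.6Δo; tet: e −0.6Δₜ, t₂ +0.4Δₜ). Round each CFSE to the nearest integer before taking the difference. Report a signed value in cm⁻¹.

-1143

Co³⁺: group 9, so d-count = 9 − 3 = 6.
In an octahedral site d⁶ (HS) is t₂g⁴ eg², giving CFSE(oct) = -0.4Δo = -3428 cm⁻¹.
Tetrahedral e³ t₂³ gives -0.6Δₜ = -0.6 × (4/9) × 8570 = -2285 cm⁻¹.
Subtracting, OSPE = -3428 − (-2285) = -1143 cm⁻¹.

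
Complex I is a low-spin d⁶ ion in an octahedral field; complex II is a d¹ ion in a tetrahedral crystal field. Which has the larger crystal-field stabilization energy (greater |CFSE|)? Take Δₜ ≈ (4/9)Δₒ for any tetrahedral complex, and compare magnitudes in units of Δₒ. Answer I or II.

I

I: t₂g⁶ eg⁰, CFSE = -2.4Δₒ.
II: With tetrahedral geometry the complex is necessarily high-spin; e¹ t₂⁰, CFSE = -0.6Δₜ ≈ -0.27Δₒ.
So I has the larger |CFSE|.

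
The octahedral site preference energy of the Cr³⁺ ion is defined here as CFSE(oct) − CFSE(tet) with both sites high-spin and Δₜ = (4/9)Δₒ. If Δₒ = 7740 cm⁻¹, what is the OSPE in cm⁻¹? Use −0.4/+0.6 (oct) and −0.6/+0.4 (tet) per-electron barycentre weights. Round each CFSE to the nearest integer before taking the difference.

Cr sits in group 6; removing 3 electrons leaves Cr³⁺ with 6 − 3 = 3 d electrons.
In an octahedral site d³ (HS) is t2g^3 e_g^0, giving CFSE(oct) = -1.2Δₒ = -9288 cm⁻¹.
In a tetrahedral site the filling is e^2 t2^1: CFSE(tet) = -0.8Δₜ = -0.8 × (4/9)(7740) = -2752 cm⁻¹.
OSPE = CFSE(oct) − CFSE(tet) = -9288 − (-2752) = -6536 cm⁻¹.

-6536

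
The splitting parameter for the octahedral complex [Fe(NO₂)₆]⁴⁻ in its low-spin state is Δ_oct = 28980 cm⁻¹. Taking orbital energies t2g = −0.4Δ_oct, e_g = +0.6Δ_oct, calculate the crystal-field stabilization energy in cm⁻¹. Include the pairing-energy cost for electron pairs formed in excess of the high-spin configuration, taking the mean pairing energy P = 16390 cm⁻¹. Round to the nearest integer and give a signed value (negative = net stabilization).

-36772

Each NO₂⁻ contributes -1; 6 × (-1) = -6. With overall charge -4, Fe is in the +2 oxidation state.
Fe sits in group 8; removing 2 electrons leaves Fe²⁺ with 8 − 2 = 6 d electrons.
Electron filling gives t2g^6 e_g^0.
CFSE(orbital) = 6×(-0.4Δ_oct) + 0×(0.6Δ_oct) = -2.4Δ_oct; with Δ_oct = 28980 cm⁻¹ that is -69552 cm⁻¹.
High-spin d⁶ would be t2g^4 e_g^2 with 1 pair; low-spin has 3, so 2 excess pairs cost +2P = +32780 cm⁻¹.
Overall CFSE = -69552 + 32780 = -36772 cm⁻¹.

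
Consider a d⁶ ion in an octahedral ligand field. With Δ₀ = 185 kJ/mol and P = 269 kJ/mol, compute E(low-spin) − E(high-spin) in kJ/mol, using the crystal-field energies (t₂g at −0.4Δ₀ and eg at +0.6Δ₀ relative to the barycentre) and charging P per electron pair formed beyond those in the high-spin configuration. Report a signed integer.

168

In the high-spin limit (t₂g⁴ eg²) the orbital term is -0.4Δ₀ = -74 kJ/mol, with no excess pairing.
For low-spin the configuration is t₂g⁶ eg⁰: orbital energy -2.4 × 185 = -444 kJ/mol, and 2 additional pairs relative to high-spin add 538 kJ/mol, giving 94 kJ/mol.
Thus E(LS) − E(HS) = 168 kJ/mol.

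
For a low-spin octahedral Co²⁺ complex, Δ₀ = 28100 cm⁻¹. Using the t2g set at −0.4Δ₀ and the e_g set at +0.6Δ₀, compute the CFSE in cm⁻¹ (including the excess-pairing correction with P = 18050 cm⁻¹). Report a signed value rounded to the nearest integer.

-32530

Co is in group 9, so Co²⁺ is d⁷ (9 − 2 = 7).
The d⁷ electrons fill as t2g^6 e_g^1.
Orbital CFSE = 6(-0.4) + 1(0.6) = -1.8Δ₀ = -1.8 × 28100 = -50580 cm⁻¹.
High-spin d⁷ would be t2g^5 e_g^2 with 2 pairs; low-spin has 3, so 1 excess pair costs +1P = +18050 cm⁻¹.
Net CFSE = -50580 + 18050 = -32530 cm⁻¹.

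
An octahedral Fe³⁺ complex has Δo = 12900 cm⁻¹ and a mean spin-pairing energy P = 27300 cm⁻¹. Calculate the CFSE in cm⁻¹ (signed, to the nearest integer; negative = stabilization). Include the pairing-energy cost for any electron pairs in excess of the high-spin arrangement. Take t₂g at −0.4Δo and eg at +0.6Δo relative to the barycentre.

Fe³⁺: group 8, so d-count = 8 − 3 = 5.
Δo < P, so pairing is avoided: the ground state is high-spin.
Filling d⁵ accordingly: t₂g³ eg².
Orbital CFSE = 0.0Δo = 0.0 × 12900 = 0 cm⁻¹.
High-spin has no excess pairs, so no pairing correction applies.

0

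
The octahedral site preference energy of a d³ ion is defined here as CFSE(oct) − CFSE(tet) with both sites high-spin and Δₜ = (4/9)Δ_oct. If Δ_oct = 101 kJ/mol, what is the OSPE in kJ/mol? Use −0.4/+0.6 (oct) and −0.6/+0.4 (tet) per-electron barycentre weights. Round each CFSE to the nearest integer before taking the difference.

Octahedral high-spin t₂g³ eg⁰: CFSE = -1.2 × 101 = -121 kJ/mol.
In a tetrahedral site the filling is e² t₂¹: CFSE(tet) = -0.8Δₜ = -0.8 × (4/9)(101) = -36 kJ/mol.
OSPE = CFSE(oct) − CFSE(tet) = -121 − (-36) = -85 kJ/mol.

-85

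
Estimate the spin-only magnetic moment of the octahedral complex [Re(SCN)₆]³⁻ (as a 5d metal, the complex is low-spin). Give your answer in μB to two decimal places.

2.83 μB

Each SCN⁻ contributes -1; 6 × (-1) = -6. With overall charge -3, Re is in the +3 oxidation state.
Re sits in group 7; removing 3 electrons leaves Re³⁺ with 7 − 3 = 4 d electrons.
Configuration: t2g^4 e_g^0 → 2 unpaired electrons.
μ(spin-only) = √[2(2+2)] = √8 ≈ 2.83 μB.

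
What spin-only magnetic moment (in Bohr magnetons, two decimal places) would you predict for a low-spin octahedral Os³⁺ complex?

1.73 Bohr magnetons

Os sits in group 8; removing 3 electrons leaves Os³⁺ with 8 − 3 = 5 d electrons.
Configuration: t2g^5 e_g^0 → 1 unpaired electron.
μ(spin-only) = √[1(1+2)] = √3 ≈ 1.73 Bohr magnetons.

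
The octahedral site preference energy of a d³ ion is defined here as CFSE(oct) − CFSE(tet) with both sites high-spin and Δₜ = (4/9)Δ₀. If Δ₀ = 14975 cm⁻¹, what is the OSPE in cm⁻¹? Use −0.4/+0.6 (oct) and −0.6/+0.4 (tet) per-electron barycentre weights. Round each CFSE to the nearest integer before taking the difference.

-12646

Octahedral high-spin t2g^3 e_g^0: CFSE = -1.2 × 14975 = -17970 cm⁻¹.
Tetrahedral: e^2 t2^1, CFSE = 2(−0.6) + 1(+0.4) = -0.8Δₜ = -0.8 × (4/9) × 14975 = -5324 cm⁻¹.
Subtracting, OSPE = -17970 − (-5324) = -12646 cm⁻¹.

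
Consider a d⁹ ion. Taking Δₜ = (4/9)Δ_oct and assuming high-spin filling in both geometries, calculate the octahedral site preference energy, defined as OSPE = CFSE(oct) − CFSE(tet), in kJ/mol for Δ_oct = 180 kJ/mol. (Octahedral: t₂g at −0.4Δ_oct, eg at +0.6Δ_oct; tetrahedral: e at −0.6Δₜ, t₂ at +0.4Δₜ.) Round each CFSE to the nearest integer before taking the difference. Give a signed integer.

-76

In an octahedral site d⁹ (HS) is t2g^6 e_g^3, giving CFSE(oct) = -0.6Δ_oct = -108 kJ/mol.
Tetrahedral e^4 t2^5 gives -0.4Δₜ = -0.4 × (4/9) × 180 = -32 kJ/mol.
OSPE = CFSE(oct) − CFSE(tet) = -108 − (-32) = -76 kJ/mol.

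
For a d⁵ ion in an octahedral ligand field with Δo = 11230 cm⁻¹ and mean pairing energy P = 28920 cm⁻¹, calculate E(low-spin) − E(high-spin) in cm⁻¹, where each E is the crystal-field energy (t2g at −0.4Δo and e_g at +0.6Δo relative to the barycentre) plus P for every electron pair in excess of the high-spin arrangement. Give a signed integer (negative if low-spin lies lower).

35380

High-spin d⁵ fills as t2g^3 e_g^2 with CFSE 3(−0.4) + 2(+0.6) = 0.0Δo = 0 cm⁻¹.
For low-spin the configuration is t2g^5 e_g^0: orbital energy -2.0 × 11230 = -22460 cm⁻¹, and 2 additional pairs relative to high-spin add 57840 cm⁻¹, giving 35380 cm⁻¹.
The difference is 35380 − (0) = 35380 cm⁻¹, so high-spin lies lower.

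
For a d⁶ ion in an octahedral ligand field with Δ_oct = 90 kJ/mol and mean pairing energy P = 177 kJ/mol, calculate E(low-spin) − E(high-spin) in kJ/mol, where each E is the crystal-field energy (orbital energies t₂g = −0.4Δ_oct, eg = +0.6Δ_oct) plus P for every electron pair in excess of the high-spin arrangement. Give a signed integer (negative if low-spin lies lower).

High-spin: t₂g⁴ eg², CFSE = -0.4Δ_oct = -36 kJ/mol.
Low-spin t₂g⁶ eg⁰ gives -2.4Δ_oct = -216 kJ/mol, but forming 2 extra pairs costs 2P = 354 kJ/mol, so E(LS) = -216 + 354 = 138 kJ/mol.
The difference is 138 − (-36) = 174 kJ/mol, so high-spin lies lower.

174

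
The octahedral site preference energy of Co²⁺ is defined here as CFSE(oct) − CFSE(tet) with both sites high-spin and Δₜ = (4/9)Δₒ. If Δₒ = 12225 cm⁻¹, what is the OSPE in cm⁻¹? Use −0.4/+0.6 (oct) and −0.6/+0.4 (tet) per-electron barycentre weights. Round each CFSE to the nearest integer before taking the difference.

-3260

Group 9 minus oxidation state +2 gives a d⁷ configuration for Co²⁺.
Octahedral (high-spin): t₂g⁵ eg², CFSE = 5(−0.4) + 2(+0.6) = -0.8Δₒ = -0.8 × 12225 = -9780 cm⁻¹.
Tetrahedral e⁴ t₂³ gives -1.2Δₜ = -1.2 × (4/9) × 12225 = -6520 cm⁻¹.
Subtracting, OSPE = -9780 − (-6520) = -3260 cm⁻¹.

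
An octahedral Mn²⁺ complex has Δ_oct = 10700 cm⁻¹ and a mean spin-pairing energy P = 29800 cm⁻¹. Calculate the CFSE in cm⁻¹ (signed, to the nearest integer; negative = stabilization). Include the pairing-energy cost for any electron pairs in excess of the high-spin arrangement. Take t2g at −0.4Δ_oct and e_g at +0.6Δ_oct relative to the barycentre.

Mn is in group 7, so Mn²⁺ is d⁵ (7 − 2 = 5).
With Δ_oct < P the complex is high-spin.
Configuration: t2g^3 e_g^2.
Orbital CFSE = 0.0Δ_oct = 0.0 × 10700 = 0 cm⁻¹.
High-spin has no excess pairs, so no pairing correction applies.

0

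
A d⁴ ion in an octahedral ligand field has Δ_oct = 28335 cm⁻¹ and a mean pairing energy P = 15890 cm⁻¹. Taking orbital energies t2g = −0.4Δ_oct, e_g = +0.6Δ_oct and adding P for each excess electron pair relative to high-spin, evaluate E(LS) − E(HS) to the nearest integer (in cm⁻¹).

In the high-spin limit (t2g^3 e_g^1) the orbital term is -0.6Δ_oct = -17001 cm⁻¹, with no excess pairing.
For low-spin the configuration is t2g^4 e_g^0: orbital energy -1.6 × 28335 = -45336 cm⁻¹, and 1 additional pair relative to high-spin adds 15890 cm⁻¹, giving -29446 cm⁻¹.
Thus E(LS) − E(HS) = -12445 cm⁻¹.

-12445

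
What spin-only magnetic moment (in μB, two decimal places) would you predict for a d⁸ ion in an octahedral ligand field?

2.83 μB

Configuration: t2g^6 e_g^2 → 2 unpaired electrons.
μ(spin-only) = √[2(2+2)] = √8 ≈ 2.83 μB.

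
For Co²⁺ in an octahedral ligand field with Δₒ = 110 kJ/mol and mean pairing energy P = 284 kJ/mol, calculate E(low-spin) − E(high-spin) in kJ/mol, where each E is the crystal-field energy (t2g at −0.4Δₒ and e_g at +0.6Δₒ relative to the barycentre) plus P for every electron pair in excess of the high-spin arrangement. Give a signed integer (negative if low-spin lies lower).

174

Co is in group 9, so Co²⁺ is d⁷ (9 − 2 = 7).
In the high-spin limit (t2g^5 e_g^2) the orbital term is -0.8Δₒ = -88 kJ/mol, with no excess pairing.
For low-spin the configuration is t2g^6 e_g^1: orbital energy -1.8 × 110 = -198 kJ/mol, and 1 additional pair relative to high-spin adds 284 kJ/mol, giving 86 kJ/mol.
The difference is 86 − (-88) = 174 kJ/mol, so high-spin lies lower.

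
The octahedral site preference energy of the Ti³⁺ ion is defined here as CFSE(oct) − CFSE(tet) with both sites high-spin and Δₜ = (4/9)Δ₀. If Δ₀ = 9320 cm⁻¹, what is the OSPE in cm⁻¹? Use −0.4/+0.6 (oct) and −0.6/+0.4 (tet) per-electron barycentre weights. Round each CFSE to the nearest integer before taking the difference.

-1243

Ti is in group 4, so Ti³⁺ is d¹ (4 − 3 = 1).
In an octahedral site d¹ (HS) is t₂g¹ eg⁰, giving CFSE(oct) = -0.4Δ₀ = -3728 cm⁻¹.
In a tetrahedral site the filling is e¹ t₂⁰: CFSE(tet) = -0.6Δₜ = -0.6 × (4/9)(9320) = -2485 cm⁻¹.
Subtracting, OSPE = -3728 − (-2485) = -1243 cm⁻¹.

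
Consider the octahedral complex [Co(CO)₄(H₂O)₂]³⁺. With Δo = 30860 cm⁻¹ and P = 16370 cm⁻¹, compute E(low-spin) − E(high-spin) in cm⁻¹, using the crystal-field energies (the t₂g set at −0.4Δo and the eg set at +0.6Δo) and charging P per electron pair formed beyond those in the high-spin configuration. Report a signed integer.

-28980

Ligand charges: 4×(+0) from CO and 2×(+0) from H₂O sum to +0; with overall charge +3, Co is +3.
Group 9 minus oxidation state +3 gives a d⁶ configuration for Co³⁺.
High-spin d⁶ fills as t₂g⁴ eg² with CFSE 4(−0.4) + 2(+0.6) = -0.4Δo = -12344 cm⁻¹.
Low-spin: t₂g⁶ eg⁰, orbital CFSE = -2.4Δo = -74064 cm⁻¹; plus 2 excess pairs × P = +32740 cm⁻¹; total -41324 cm⁻¹.
The difference is -41324 − (-12344) = -28980 cm⁻¹, so low-spin lies lower.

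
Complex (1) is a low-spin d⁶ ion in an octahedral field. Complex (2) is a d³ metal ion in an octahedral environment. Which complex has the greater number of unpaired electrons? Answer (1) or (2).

(1): t₂g⁶ eg⁰ → 0 unpaired.
(2): t2g^3 e_g^0 → 3 unpaired.
So (2) has more unpaired electrons.

(2)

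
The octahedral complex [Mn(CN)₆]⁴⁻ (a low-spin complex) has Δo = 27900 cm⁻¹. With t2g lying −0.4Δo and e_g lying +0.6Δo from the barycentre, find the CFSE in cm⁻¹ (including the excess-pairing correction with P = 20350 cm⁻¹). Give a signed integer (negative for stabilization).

Each CN⁻ contributes -1; 6 × (-1) = -6. With overall charge -4, Mn is in the +2 oxidation state.
Mn sits in group 7; removing 2 electrons leaves Mn²⁺ with 7 − 2 = 5 d electrons.
The d⁵ electrons fill as t2g^5 e_g^0.
CFSE(orbital) = 5×(-0.4Δo) + 0×(0.6Δo) = -2.0Δo; with Δo = 27900 cm⁻¹ that is -55800 cm⁻¹.
Pairing penalty: 2 pairs vs 0 in the high-spin reference → 2 extra × P = 40700 cm⁻¹.
Net CFSE = -55800 + 40700 = -15100 cm⁻¹.

-15100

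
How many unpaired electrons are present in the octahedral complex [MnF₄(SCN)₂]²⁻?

3

Ligand charges: 4×(-1) from F⁻ and 2×(-1) from SCN⁻ sum to -6; with overall charge -2, Mn is +4.
Mn is in group 7, so Mn⁴⁺ is d³ (7 − 4 = 3).
Configuration: t2g^3 e_g^0, giving 3 unpaired electrons.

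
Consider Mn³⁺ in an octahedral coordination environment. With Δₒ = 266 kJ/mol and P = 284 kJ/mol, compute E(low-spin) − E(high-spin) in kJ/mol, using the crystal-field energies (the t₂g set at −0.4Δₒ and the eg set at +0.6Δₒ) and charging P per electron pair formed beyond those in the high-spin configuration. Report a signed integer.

18

Group 7 minus oxidation state +3 gives a d⁴ configuration for Mn³⁺.
High-spin d⁴ fills as t₂g³ eg¹ with CFSE 3(−0.4) + 1(+0.6) = -0.6Δₒ = -160 kJ/mol.
Low-spin: t₂g⁴ eg⁰, orbital CFSE = -1.6Δₒ = -426 kJ/mol; plus 1 excess pair × P = +284 kJ/mol; total -142 kJ/mol.
Thus E(LS) − E(HS) = 18 kJ/mol.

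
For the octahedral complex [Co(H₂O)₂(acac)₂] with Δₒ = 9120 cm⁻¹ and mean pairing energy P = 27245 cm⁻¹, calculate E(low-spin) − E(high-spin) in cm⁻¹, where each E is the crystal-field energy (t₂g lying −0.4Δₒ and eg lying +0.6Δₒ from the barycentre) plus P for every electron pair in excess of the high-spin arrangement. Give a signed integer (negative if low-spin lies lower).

18125

Ligand charges: 2×(+0) from H₂O and 2×(-1) from acac⁻ sum to -2; with overall charge +0, Co is +2.
Group 9 minus oxidation state +2 gives a d⁷ configuration for Co²⁺.
High-spin: t₂g⁵ eg², CFSE = -0.8Δₒ = -7296 cm⁻¹.
For low-spin the configuration is t₂g⁶ eg¹: orbital energy -1.8 × 9120 = -16416 cm⁻¹, and 1 additional pair relative to high-spin adds 27245 cm⁻¹, giving 10829 cm⁻¹.
Thus E(LS) − E(HS) = 18125 cm⁻¹.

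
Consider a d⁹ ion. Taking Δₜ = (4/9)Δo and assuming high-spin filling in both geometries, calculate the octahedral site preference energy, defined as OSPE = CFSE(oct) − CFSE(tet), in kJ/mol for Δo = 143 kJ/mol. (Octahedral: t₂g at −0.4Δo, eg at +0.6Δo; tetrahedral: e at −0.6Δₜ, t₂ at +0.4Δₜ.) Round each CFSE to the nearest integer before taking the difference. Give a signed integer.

Octahedral high-spin t₂g⁶ eg³: CFSE = -0.6 × 143 = -86 kJ/mol.
Tetrahedral: e⁴ t₂⁵, CFSE = 4(−0.6) + 5(+0.4) = -0.4Δₜ = -0.4 × (4/9) × 143 = -25 kJ/mol.
OSPE = -86 − (-25) = -61 kJ/mol.

-61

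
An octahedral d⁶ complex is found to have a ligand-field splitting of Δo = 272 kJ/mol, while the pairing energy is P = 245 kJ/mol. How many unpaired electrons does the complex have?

Δo > P, so pairing is preferred: the ground state is low-spin.
That gives t2g^6 e_g^0.
Unpaired electrons: 0.

0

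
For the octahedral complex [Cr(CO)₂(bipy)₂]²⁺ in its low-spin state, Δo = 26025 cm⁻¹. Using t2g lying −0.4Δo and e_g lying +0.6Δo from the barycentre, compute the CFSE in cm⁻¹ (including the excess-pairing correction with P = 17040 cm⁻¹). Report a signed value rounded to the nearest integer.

Ligand charges: 2×(+0) from CO and 2×(+0) from bipy sum to +0; with overall charge +2, Cr is +2.
Cr sits in group 6; removing 2 electrons leaves Cr²⁺ with 6 − 2 = 4 d electrons.
The d⁴ electrons fill as t2g^4 e_g^0.
Orbital CFSE = 4(-0.4) + 0(0.6) = -1.6Δo = -1.6 × 26025 = -41640 cm⁻¹.
High-spin d⁴ would be t2g^3 e_g^1 with 0 pairs; low-spin has 1, so 1 excess pair costs +1P = +17040 cm⁻¹.
Net CFSE = -41640 + 17040 = -24600 cm⁻¹.

-24600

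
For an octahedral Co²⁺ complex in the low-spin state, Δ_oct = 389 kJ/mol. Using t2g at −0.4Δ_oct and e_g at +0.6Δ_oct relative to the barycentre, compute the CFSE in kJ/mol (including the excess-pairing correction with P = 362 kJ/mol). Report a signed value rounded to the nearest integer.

-338

Group 9 minus oxidation state +2 gives a d⁷ configuration for Co²⁺.
Configuration: t2g^6 e_g^1.
CFSE(orbital) = 6×(-0.4Δ_oct) + 1×(0.6Δ_oct) = -1.8Δ_oct; with Δ_oct = 389 kJ/mol that is -700 kJ/mol.
Pairing penalty: 3 pairs vs 2 in the high-spin reference → 1 extra × P = 362 kJ/mol.
Combining: -700 + 362 = -338 kJ/mol.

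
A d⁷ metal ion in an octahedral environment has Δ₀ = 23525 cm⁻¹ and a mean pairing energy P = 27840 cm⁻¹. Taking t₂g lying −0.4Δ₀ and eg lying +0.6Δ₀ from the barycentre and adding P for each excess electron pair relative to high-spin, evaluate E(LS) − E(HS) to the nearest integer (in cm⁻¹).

High-spin: t₂g⁵ eg², CFSE = -0.8Δ₀ = -18820 cm⁻¹.
Low-spin t₂g⁶ eg¹ gives -1.8Δ₀ = -42345 cm⁻¹, but forming 1 extra pair costs 1P = 27840 cm⁻¹, so E(LS) = -42345 + 27840 = -14505 cm⁻¹.
E(LS) − E(HS) = -14505 − (-18820) = 4315 cm⁻¹.

4315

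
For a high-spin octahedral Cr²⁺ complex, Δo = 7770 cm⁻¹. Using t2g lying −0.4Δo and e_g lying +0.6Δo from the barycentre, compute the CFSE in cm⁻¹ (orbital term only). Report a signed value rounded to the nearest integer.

-4662

Cr sits in group 6; removing 2 electrons leaves Cr²⁺ with 6 − 2 = 4 d electrons.
Electron filling gives t2g^3 e_g^1.
Orbital CFSE = 3(-0.4) + 1(0.6) = -0.6Δo = -0.6 × 7770 = -4662 cm⁻¹.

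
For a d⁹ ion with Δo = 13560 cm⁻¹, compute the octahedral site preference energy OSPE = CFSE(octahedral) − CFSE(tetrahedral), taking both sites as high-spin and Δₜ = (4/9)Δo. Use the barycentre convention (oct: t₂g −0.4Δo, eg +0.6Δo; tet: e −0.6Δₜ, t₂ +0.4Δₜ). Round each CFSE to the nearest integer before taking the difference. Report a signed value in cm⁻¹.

-5725

Octahedral (high-spin): t2g^6 e_g^3, CFSE = 6(−0.4) + 3(+0.6) = -0.6Δo = -0.6 × 13560 = -8136 cm⁻¹.
Tetrahedral e^4 t2^5 gives -0.4Δₜ = -0.4 × (4/9) × 13560 = -2411 cm⁻¹.
Subtracting, OSPE = -8136 − (-2411) = -5725 cm⁻¹.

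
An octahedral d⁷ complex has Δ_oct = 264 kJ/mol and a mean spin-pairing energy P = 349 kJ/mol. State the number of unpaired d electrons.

Δ_oct < P, so pairing is avoided: the ground state is high-spin.
Configuration: t2g^5 e_g^2.
Unpaired electrons: 3.

3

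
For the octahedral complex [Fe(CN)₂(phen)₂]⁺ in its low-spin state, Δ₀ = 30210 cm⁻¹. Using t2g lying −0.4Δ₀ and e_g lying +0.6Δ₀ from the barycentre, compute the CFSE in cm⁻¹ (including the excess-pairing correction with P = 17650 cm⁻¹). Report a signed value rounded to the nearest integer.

-25120

Ligand charges: 2×(-1) from CN⁻ and 2×(+0) from phen sum to -2; with overall charge +1, Fe is +3.
Fe³⁺: group 8, so d-count = 8 − 3 = 5.
The d⁵ electrons fill as t2g^5 e_g^0.
CFSE(orbital) = 5×(-0.4Δ₀) + 0×(0.6Δ₀) = -2.0Δ₀; with Δ₀ = 30210 cm⁻¹ that is -60420 cm⁻¹.
Pairing penalty: 2 pairs vs 0 in the high-spin reference → 2 extra × P = 35300 cm⁻¹.
Net CFSE = -60420 + 35300 = -25120 cm⁻¹.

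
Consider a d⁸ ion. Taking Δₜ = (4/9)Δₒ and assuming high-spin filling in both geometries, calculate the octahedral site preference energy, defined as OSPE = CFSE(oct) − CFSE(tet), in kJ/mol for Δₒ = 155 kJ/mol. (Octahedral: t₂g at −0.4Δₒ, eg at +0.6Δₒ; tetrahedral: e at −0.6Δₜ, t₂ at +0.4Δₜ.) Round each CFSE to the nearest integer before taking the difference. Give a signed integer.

Octahedral high-spin t₂g⁶ eg²: CFSE = -1.2 × 155 = -186 kJ/mol.
In a tetrahedral site the filling is e⁴ t₂⁴: CFSE(tet) = -0.8Δₜ = -0.8 × (4/9)(155) = -55 kJ/mol.
OSPE = -186 − (-55) = -131 kJ/mol.

-131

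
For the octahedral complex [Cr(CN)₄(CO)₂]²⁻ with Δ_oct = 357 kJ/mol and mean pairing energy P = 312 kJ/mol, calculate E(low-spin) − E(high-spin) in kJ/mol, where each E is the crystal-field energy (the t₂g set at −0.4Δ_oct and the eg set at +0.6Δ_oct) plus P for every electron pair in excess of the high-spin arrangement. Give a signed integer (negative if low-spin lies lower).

Ligand charges: 4×(-1) from CN⁻ and 2×(+0) from CO sum to -4; with overall charge -2, Cr is +2.
Group 6 minus oxidation state +2 gives a d⁴ configuration for Cr²⁺.
High-spin d⁴ fills as t₂g³ eg¹ with CFSE 3(−0.4) + 1(+0.6) = -0.6Δ_oct = -214 kJ/mol.
Low-spin: t₂g⁴ eg⁰, orbital CFSE = -1.6Δ_oct = -571 kJ/mol; plus 1 excess pair × P = +312 kJ/mol; total -259 kJ/mol.
The difference is -259 − (-214) = -45 kJ/mol, so low-spin lies lower.

-45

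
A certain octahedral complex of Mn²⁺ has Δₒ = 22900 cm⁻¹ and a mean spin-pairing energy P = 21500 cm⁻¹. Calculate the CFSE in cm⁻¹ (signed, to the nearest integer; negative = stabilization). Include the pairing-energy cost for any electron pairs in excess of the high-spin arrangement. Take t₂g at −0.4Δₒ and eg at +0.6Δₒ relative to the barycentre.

Group 7 minus oxidation state +2 gives a d⁵ configuration for Mn²⁺.
With Δₒ > P the complex is low-spin.
Filling d⁵ accordingly: t₂g⁵ eg⁰.
Orbital CFSE = -2.0Δₒ = -2.0 × 22900 = -45800 cm⁻¹.
Excess pairs vs high-spin: 2 − 0 = 2; pairing cost = +43000 cm⁻¹.
Net CFSE = -45800 + 43000 = -2800 cm⁻¹.

-2800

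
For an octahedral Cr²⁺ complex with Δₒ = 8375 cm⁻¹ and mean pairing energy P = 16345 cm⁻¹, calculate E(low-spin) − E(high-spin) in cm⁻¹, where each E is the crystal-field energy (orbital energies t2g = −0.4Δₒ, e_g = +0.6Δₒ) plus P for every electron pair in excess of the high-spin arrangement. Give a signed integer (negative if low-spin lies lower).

7970

Cr²⁺: group 6, so d-count = 6 − 2 = 4.
In the high-spin limit (t2g^3 e_g^1) the orbital term is -0.6Δₒ = -5025 cm⁻¹, with no excess pairing.
Low-spin: t2g^4 e_g^0, orbital CFSE = -1.6Δₒ = -13400 cm⁻¹; plus 1 excess pair × P = +16345 cm⁻¹; total 2945 cm⁻¹.
Thus E(LS) − E(HS) = 7970 cm⁻¹.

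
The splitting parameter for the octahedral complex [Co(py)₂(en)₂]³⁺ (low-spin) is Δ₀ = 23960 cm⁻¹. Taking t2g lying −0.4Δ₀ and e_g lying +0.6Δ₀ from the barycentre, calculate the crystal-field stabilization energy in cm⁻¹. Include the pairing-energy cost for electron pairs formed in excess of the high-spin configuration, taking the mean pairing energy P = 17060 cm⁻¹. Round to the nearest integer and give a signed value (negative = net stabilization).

Ligand charges: 2×(+0) from py and 2×(+0) from en sum to +0; with overall charge +3, Co is +3.
Co is in group 9, so Co³⁺ is d⁶ (9 − 3 = 6).
Configuration: t2g^6 e_g^0.
Orbital CFSE = 6(-0.4) + 0(0.6) = -2.4Δ₀ = -2.4 × 23960 = -57504 cm⁻¹.
Relative to high-spin t2g^4 e_g^2 (1 paired), the low-spin configuration has 2 additional pairs, contributing +2 × 17060 = +34120 cm⁻¹.
Net CFSE = -57504 + 34120 = -23384 cm⁻¹.

-23384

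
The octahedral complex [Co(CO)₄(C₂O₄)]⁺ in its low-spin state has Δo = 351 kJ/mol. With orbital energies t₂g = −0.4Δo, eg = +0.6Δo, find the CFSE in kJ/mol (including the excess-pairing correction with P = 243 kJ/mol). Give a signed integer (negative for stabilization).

Ligand charges: 4×(+0) from CO and 1×(-2) from C₂O₄²⁻ sum to -2; with overall charge +1, Co is +3.
Co is in group 9, so Co³⁺ is d⁶ (9 − 3 = 6).
Configuration: t₂g⁶ eg⁰.
Orbital CFSE = 6(-0.4) + 0(0.6) = -2.4Δo = -2.4 × 351 = -842 kJ/mol.
Pairing penalty: 3 pairs vs 1 in the high-spin reference → 2 extra × P = 486 kJ/mol.
Combining: -842 + 486 = -356 kJ/mol.

-356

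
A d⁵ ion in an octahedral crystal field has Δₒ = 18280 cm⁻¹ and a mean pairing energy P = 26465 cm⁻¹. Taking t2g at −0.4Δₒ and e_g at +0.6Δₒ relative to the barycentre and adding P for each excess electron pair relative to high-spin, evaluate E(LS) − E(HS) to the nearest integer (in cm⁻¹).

16370

In the high-spin limit (t2g^3 e_g^2) the orbital term is 0.0Δₒ = 0 cm⁻¹, with no excess pairing.
Low-spin: t2g^5 e_g^0, orbital CFSE = -2.0Δₒ = -36560 cm⁻¹; plus 2 excess pairs × P = +52930 cm⁻¹; total 16370 cm⁻¹.
The difference is 16370 − (0) = 16370 cm⁻¹, so high-spin lies lower.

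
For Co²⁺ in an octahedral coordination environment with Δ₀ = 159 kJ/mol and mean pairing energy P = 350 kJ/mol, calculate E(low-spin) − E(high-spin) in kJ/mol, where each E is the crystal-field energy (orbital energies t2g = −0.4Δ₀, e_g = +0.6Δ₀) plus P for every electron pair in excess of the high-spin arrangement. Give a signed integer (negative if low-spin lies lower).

Co sits in group 9; removing 2 electrons leaves Co²⁺ with 9 − 2 = 7 d electrons.
High-spin d⁷ fills as t2g^5 e_g^2 with CFSE 5(−0.4) + 2(+0.6) = -0.8Δ₀ = -127 kJ/mol.
For low-spin the configuration is t2g^6 e_g^1: orbital energy -1.8 × 159 = -286 kJ/mol, and 1 additional pair relative to high-spin adds 350 kJ/mol, giving 64 kJ/mol.
E(LS) − E(HS) = 64 − (-127) = 191 kJ/mol.

191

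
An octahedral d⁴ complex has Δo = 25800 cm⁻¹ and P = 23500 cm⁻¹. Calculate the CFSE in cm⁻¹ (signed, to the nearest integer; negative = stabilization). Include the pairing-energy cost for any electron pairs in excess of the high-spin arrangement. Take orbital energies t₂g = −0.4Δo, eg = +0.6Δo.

Δo > P, so pairing is preferred: the ground state is low-spin.
That gives t₂g⁴ eg⁰.
Orbital CFSE = -1.6Δo = -1.6 × 25800 = -41280 cm⁻¹.
Excess pairs vs high-spin: 1 − 0 = 1; pairing cost = +23500 cm⁻¹.
Net CFSE = -41280 + 23500 = -17780 cm⁻¹.

-17780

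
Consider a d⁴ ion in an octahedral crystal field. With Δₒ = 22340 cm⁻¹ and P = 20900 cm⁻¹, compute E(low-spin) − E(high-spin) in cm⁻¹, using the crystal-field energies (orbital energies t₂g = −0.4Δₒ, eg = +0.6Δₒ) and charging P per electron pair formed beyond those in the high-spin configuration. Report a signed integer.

High-spin d⁴ fills as t₂g³ eg¹ with CFSE 3(−0.4) + 1(+0.6) = -0.6Δₒ = -13404 cm⁻¹.
Low-spin: t₂g⁴ eg⁰, orbital CFSE = -1.6Δₒ = -35744 cm⁻¹; plus 1 excess pair × P = +20900 cm⁻¹; total -14844 cm⁻¹.
E(LS) − E(HS) = -14844 − (-13404) = -1440 cm⁻¹.

-1440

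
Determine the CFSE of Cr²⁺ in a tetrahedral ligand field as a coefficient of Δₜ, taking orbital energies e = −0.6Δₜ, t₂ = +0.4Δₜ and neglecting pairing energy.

Cr sits in group 6; removing 2 electrons leaves Cr²⁺ with 6 − 2 = 4 d electrons.
With tetrahedral geometry the complex is necessarily high-spin.
Configuration: e² t₂².
CFSE = 2(-0.6Δₜ) + 2(0.4Δₜ) = -1.2Δₜ + 0.8Δₜ = -0.4Δₜ.

-0.4 Δₜ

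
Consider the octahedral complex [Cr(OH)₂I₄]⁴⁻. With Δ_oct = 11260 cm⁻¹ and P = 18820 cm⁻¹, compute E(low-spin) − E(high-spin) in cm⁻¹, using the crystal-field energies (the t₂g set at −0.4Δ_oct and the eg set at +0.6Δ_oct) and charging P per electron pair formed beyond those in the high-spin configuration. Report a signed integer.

Ligand charges: 2×(-1) from OH⁻ and 4×(-1) from I⁻ sum to -6; with overall charge -4, Cr is +2.
Cr is in group 6, so Cr²⁺ is d⁴ (6 − 2 = 4).
High-spin d⁴ fills as t₂g³ eg¹ with CFSE 3(−0.4) + 1(+0.6) = -0.6Δ_oct = -6756 cm⁻¹.
Low-spin t₂g⁴ eg⁰ gives -1.6Δ_oct = -18016 cm⁻¹, but forming 1 extra pair costs 1P = 18820 cm⁻¹, so E(LS) = -18016 + 18820 = 804 cm⁻¹.
The difference is 804 − (-6756) = 7560 cm⁻¹, so high-spin lies lower.

7560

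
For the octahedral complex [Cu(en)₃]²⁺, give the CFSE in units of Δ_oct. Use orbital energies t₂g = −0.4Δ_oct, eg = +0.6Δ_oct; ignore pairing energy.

en is neutral, so the +2 overall charge sits on Cu: oxidation state +2.
Cu²⁺: group 11, so d-count = 11 − 2 = 9.
Configuration: t₂g⁶ eg³.
CFSE = 6(-0.4Δ_oct) + 3(0.6Δ_oct) = -2.4Δ_oct + 1.8Δ_oct = -0.6Δ_oct.

-0.6 Δ_oct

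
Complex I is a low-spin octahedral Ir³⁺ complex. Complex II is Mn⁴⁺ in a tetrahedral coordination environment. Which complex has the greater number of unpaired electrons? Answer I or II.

II

I: Group 9 minus oxidation state +3 gives a d⁶ configuration for Ir³⁺; t₂g⁶ eg⁰ → 0 unpaired.
II: Mn is in group 7, so Mn⁴⁺ is d³ (7 − 4 = 3); With tetrahedral geometry the complex is necessarily high-spin; e² t₂¹ → 3 unpaired.
So II has more unpaired electrons.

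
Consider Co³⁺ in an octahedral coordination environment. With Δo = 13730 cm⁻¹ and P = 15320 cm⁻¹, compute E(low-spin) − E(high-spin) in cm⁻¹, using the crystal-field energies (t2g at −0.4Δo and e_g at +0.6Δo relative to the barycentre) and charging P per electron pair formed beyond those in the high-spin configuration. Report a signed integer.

3180

Group 9 minus oxidation state +3 gives a d⁶ configuration for Co³⁺.
High-spin: t2g^4 e_g^2, CFSE = -0.4Δo = -5492 cm⁻¹.
Low-spin: t2g^6 e_g^0, orbital CFSE = -2.4Δo = -32952 cm⁻¹; plus 2 excess pairs × P = +30640 cm⁻¹; total -2312 cm⁻¹.
Thus E(LS) − E(HS) = 3180 cm⁻¹.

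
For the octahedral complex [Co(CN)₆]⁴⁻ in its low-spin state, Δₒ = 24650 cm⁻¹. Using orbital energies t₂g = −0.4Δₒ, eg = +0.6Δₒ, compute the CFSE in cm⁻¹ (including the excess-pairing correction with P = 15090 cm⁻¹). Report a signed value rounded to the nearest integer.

Each CN⁻ contributes -1; 6 × (-1) = -6. With overall charge -4, Co is in the +2 oxidation state.
Co sits in group 9; removing 2 electrons leaves Co²⁺ with 9 − 2 = 7 d electrons.
Electron filling gives t₂g⁶ eg¹.
Orbital CFSE = 6(-0.4) + 1(0.6) = -1.8Δₒ = -1.8 × 24650 = -44370 cm⁻¹.
Pairing penalty: 3 pairs vs 2 in the high-spin reference → 1 extra × P = 15090 cm⁻¹.
Net CFSE = -44370 + 15090 = -29280 cm⁻¹.

-29280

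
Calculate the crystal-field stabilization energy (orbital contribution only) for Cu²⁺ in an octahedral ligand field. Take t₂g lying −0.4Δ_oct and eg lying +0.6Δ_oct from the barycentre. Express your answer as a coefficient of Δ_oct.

Cu sits in group 11; removing 2 electrons leaves Cu²⁺ with 11 − 2 = 9 d electrons.
Configuration: t₂g⁶ eg³.
CFSE = 6(-0.4Δ_oct) + 3(0.6Δ_oct) = -2.4Δ_oct + 1.8Δ_oct = -0.6Δ_oct.

-0.6 Δ_oct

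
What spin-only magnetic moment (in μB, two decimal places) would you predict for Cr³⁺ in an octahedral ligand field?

Cr³⁺: group 6, so d-count = 6 − 3 = 3.
For octahedral d³ the high- and low-spin configurations coincide.
Configuration: t₂g³ eg⁰ → 3 unpaired electrons.
μ(spin-only) = √[3(3+2)] = √15 ≈ 3.87 μB.

3.87 μB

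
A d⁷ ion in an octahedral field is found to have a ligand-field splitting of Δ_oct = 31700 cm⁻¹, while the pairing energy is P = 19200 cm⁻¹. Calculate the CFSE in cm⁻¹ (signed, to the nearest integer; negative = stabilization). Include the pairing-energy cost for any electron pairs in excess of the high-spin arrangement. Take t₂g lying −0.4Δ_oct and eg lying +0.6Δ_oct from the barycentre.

-37860

Here Δ_oct > P (31700 > 19200), so the low-spin state is favoured.
Filling d⁷ accordingly: t₂g⁶ eg¹.
Orbital CFSE = -1.8Δ_oct = -1.8 × 31700 = -57060 cm⁻¹.
Excess pairs vs high-spin: 3 − 2 = 1; pairing cost = +19200 cm⁻¹.
Net CFSE = -57060 + 19200 = -37860 cm⁻¹.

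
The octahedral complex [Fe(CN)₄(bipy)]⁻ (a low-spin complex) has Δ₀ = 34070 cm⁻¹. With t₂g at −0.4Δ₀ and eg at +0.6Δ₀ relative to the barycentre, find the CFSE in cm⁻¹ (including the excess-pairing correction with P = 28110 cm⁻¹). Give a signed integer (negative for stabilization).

-11920

Ligand charges: 4×(-1) from CN⁻ and 1×(+0) from bipy sum to -4; with overall charge -1, Fe is +3.
Fe is in group 8, so Fe³⁺ is d⁵ (8 − 3 = 5).
The d⁵ electrons fill as t₂g⁵ eg⁰.
CFSE(orbital) = 5×(-0.4Δ₀) + 0×(0.6Δ₀) = -2.0Δ₀; with Δ₀ = 34070 cm⁻¹ that is -68140 cm⁻¹.
Pairing penalty: 2 pairs vs 0 in the high-spin reference → 2 extra × P = 56220 cm⁻¹.
Combining: -68140 + 56220 = -11920 cm⁻¹.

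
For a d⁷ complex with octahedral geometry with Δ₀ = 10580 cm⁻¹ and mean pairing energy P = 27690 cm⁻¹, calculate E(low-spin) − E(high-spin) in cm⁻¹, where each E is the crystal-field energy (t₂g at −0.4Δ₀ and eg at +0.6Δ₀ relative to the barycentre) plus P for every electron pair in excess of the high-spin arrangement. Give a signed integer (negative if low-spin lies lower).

High-spin d⁷ fills as t₂g⁵ eg² with CFSE 5(−0.4) + 2(+0.6) = -0.8Δ₀ = -8464 cm⁻¹.
For low-spin the configuration is t₂g⁶ eg¹: orbital energy -1.8 × 10580 = -19044 cm⁻¹, and 1 additional pair relative to high-spin adds 27690 cm⁻¹, giving 8646 cm⁻¹.
The difference is 8646 − (-8464) = 17110 cm⁻¹, so high-spin lies lower.

17110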